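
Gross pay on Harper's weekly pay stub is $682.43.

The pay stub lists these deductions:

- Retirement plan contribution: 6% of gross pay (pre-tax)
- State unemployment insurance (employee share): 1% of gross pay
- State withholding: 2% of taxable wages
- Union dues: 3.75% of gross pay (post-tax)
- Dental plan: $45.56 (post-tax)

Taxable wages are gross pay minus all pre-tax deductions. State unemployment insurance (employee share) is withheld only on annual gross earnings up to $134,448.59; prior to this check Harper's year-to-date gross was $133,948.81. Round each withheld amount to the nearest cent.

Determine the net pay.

$552.50

Retirement plan contribution: $682.43 × 0.06 = $40.95
Taxable wages = $682.43 − $40.95 = $641.48
State withholding: $641.48 × 0.02 = $12.83
State unemployment insurance (employee share): only $134,448.59 − $133,948.81 = $499.78 of this check is subject → $499.78 × 0.01 = $5.00
Dental plan: $45.56
Union dues: $682.43 × 0.0375 = $25.59
Total deductions = $40.95 + $12.83 + $5.00 + $45.56 + $25.59 = $129.93
Net pay = $682.43 − $129.93 = $552.50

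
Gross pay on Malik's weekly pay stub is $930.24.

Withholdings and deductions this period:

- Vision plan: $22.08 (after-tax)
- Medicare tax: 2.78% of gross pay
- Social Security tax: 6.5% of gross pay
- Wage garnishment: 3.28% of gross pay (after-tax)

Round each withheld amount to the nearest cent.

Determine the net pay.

Social Security tax: $930.24 × 0.065 = $60.47
Medicare tax: $930.24 × 0.0278 = $25.86
Wage garnishment: $930.24 × 0.0328 = $30.51
Vision plan: $22.08
Total deductions = $60.47 + $25.86 + $30.51 + $22.08 = $138.92
Net pay = $930.24 − $138.92 = $791.32

$791.32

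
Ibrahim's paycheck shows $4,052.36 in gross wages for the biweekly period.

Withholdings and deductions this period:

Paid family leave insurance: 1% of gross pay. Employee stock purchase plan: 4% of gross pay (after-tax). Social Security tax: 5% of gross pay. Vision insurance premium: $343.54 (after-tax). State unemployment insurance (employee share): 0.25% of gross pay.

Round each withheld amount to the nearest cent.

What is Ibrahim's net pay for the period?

Social Security tax: $4,052.36 × 0.05 = $202.62
Paid family leave insurance: $4,052.36 × 0.01 = $40.52
State unemployment insurance (employee share): $4,052.36 × 0.0025 = $10.13
Employee stock purchase plan: $4,052.36 × 0.04 = $162.09
Vision insurance premium: $343.54
Total deductions = $202.62 + $40.52 + $10.13 + $162.09 + $343.54 = $758.90
Net pay = $4,052.36 − $758.90 = $3,293.46

$3,293.46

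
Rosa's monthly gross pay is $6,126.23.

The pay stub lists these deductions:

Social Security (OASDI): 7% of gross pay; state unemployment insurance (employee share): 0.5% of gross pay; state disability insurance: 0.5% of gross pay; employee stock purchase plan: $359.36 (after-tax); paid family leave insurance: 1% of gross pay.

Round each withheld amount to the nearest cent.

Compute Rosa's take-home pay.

$5,215.51

State unemployment insurance (employee share): $6,126.23 × 0.005 = $30.63
Social Security (OASDI): $6,126.23 × 0.07 = $428.84
Paid family leave insurance: $6,126.23 × 0.01 = $61.26
State disability insurance: $6,126.23 × 0.005 = $30.63
Employee stock purchase plan: $359.36
Total deductions = $30.63 + $428.84 + $61.26 + $30.63 + $359.36 = $910.72
Net pay = $6,126.23 − $910.72 = $5,215.51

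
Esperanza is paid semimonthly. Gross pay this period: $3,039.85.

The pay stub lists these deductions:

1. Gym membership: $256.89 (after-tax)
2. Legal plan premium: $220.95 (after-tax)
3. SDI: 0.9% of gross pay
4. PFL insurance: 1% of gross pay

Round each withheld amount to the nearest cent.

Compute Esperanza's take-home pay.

$2,504.25

SDI: $3,039.85 × 0.009 = $27.36
PFL insurance: $3,039.85 × 0.01 = $30.40
Legal plan premium: $220.95
Gym membership: $256.89
Total deductions = $27.36 + $30.40 + $220.95 + $256.89 = $535.60
Net pay = $3,039.85 − $535.60 = $2,504.25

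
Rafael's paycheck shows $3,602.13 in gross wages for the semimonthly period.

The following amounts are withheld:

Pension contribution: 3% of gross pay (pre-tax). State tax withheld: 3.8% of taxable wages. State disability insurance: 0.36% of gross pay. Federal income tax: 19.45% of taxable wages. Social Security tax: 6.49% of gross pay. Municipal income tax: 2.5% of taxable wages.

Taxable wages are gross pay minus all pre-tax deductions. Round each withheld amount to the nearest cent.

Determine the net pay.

$2,347.60

Pension contribution: $3,602.13 × 0.03 = $108.06
Taxable wages = $3,602.13 − $108.06 = $3,494.07
State tax withheld: $3,494.07 × 0.038 = $132.77
Federal income tax: $3,494.07 × 0.1945 = $679.60
Municipal income tax: $3,494.07 × 0.025 = $87.35
State disability insurance: $3,602.13 × 0.0036 = $12.97
Social Security tax: $3,602.13 × 0.0649 = $233.78
Total deductions = $108.06 + $132.77 + $679.60 + $87.35 + $12.97 + $233.78 = $1,254.53
Net pay = $3,602.13 − $1,254.53 = $2,347.60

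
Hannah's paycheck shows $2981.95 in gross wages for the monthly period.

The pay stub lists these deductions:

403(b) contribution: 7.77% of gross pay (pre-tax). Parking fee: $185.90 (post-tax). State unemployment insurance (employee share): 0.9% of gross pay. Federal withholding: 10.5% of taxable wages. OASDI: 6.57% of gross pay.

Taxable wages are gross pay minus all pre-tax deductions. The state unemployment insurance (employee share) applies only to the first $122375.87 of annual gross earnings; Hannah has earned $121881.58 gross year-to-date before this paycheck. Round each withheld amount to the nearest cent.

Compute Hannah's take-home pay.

$2075.21

403(b) contribution: $2981.95 × 0.0777 = $231.70
Taxable wages = $2981.95 − $231.70 = $2750.25
Federal withholding: $2750.25 × 0.105 = $288.78
State unemployment insurance (employee share): only $122375.87 − $121881.58 = $494.29 of this check is subject → $494.29 × 0.009 = $4.45
OASDI: $2981.95 × 0.0657 = $195.91
Parking fee: $185.90
Total deductions = $231.70 + $288.78 + $4.45 + $195.91 + $185.90 = $906.74
Net pay = $2981.95 − $906.74 = $2075.21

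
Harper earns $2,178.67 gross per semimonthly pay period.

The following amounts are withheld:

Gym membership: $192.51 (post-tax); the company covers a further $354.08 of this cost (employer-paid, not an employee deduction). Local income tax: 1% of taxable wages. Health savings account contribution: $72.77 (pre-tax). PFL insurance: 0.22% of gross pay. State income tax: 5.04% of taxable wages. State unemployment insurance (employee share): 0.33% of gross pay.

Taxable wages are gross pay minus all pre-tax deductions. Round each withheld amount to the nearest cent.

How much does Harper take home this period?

Health savings account contribution: $72.77
Taxable wages = $2,178.67 − $72.77 = $2,105.90
State income tax: $2,105.90 × 0.0504 = $106.14
Local income tax: $2,105.90 × 0.01 = $21.06
State unemployment insurance (employee share): $2,178.67 × 0.0033 = $7.19
PFL insurance: $2,178.67 × 0.0022 = $4.79
Gym membership: $192.51
(Employer's $354.08 toward gym membership is not withheld from the employee.)
Total deductions = $72.77 + $106.14 + $21.06 + $7.19 + $4.79 + $192.51 = $404.46
Net pay = $2,178.67 − $404.46 = $1,774.21

$1,774.21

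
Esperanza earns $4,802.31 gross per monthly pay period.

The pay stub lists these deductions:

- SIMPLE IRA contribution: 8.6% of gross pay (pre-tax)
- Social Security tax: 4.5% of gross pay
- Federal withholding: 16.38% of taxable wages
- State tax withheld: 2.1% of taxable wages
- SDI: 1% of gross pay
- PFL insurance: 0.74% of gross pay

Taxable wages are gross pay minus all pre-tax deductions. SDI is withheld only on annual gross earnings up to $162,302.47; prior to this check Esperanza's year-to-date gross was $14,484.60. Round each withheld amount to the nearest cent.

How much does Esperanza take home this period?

SIMPLE IRA contribution: $4,802.31 × 0.086 = $413.00
Taxable wages = $4,802.31 − $413.00 = $4,389.31
Federal withholding: $4,389.31 × 0.1638 = $718.97
State tax withheld: $4,389.31 × 0.021 = $92.18
Social Security tax: $4,802.31 × 0.045 = $216.10
SDI: cap not yet reached, full $4,802.31 is subject → $4,802.31 × 0.01 = $48.02
PFL insurance: $4,802.31 × 0.0074 = $35.54
Total deductions = $413.00 + $718.97 + $92.18 + $216.10 + $48.02 + $35.54 = $1,523.81
Net pay = $4,802.31 − $1,523.81 = $3,278.50

$3,278.50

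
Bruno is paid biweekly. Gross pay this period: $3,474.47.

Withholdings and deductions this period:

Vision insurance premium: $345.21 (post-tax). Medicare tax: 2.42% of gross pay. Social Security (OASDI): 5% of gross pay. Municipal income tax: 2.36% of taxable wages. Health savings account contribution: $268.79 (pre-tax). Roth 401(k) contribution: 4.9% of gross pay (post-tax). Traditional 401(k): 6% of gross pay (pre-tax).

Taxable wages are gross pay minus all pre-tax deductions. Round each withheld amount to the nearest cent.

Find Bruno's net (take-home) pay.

Health savings account contribution: $268.79
Traditional 401(k): $3,474.47 × 0.06 = $208.47
Pre-tax total = $268.79 + $208.47 = $477.26
Taxable wages = $3,474.47 − $477.26 = $2,997.21
Municipal income tax: $2,997.21 × 0.0236 = $70.73
Medicare tax: $3,474.47 × 0.0242 = $84.08
Social Security (OASDI): $3,474.47 × 0.05 = $173.72
Vision insurance premium: $345.21
Roth 401(k) contribution: $3,474.47 × 0.049 = $170.25
Total deductions = $268.79 + $208.47 + $70.73 + $84.08 + $173.72 + $345.21 + $170.25 = $1,321.25
Net pay = $3,474.47 − $1,321.25 = $2,153.22

$2,153.22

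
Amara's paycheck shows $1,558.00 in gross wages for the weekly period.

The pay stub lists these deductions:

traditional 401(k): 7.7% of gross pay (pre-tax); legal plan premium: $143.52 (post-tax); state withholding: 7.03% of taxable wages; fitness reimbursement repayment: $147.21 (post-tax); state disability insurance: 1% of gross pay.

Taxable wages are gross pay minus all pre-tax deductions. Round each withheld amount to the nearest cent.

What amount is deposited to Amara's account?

$1,030.63

Traditional 401(k): $1,558.00 × 0.077 = $119.97
Taxable wages = $1,558.00 − $119.97 = $1,438.03
State withholding: $1,438.03 × 0.0703 = $101.09
State disability insurance: $1,558.00 × 0.01 = $15.58
Legal plan premium: $143.52
Fitness reimbursement repayment: $147.21
Total deductions = $119.97 + $101.09 + $15.58 + $143.52 + $147.21 = $527.37
Net pay = $1,558.00 − $527.37 = $1,030.63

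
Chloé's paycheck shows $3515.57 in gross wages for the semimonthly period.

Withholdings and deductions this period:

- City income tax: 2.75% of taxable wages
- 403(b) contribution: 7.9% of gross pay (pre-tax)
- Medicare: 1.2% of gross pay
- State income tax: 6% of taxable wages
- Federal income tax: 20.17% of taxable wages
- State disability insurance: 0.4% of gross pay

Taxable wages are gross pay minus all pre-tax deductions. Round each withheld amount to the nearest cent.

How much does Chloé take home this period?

$2245.21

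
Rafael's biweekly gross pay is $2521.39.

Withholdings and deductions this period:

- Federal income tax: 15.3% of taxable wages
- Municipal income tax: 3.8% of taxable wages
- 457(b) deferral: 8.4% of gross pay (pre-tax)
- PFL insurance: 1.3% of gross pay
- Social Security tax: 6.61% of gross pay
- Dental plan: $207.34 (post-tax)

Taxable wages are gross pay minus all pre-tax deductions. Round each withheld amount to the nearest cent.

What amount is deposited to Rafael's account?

$1461.68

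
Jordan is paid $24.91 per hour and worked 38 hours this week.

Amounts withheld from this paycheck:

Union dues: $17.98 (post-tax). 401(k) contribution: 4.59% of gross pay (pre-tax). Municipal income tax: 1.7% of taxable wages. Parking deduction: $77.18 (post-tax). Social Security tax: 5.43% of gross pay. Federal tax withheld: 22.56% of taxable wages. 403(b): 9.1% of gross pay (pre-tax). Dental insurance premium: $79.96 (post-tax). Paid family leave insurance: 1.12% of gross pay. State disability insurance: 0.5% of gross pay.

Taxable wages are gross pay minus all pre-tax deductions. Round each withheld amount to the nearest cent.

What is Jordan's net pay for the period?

$376.94

Gross pay: 38 × $24.91 = $946.58
401(k) contribution: $946.58 × 0.0459 = $43.45
403(b): $946.58 × 0.091 = $86.14
Pre-tax total = $43.45 + $86.14 = $129.59
Taxable wages = $946.58 − $129.59 = $816.99
Municipal income tax: $816.99 × 0.017 = $13.89
Federal tax withheld: $816.99 × 0.2256 = $184.31
Social Security tax: $946.58 × 0.0543 = $51.40
State disability insurance: $946.58 × 0.005 = $4.73
Paid family leave insurance: $946.58 × 0.0112 = $10.60
Dental insurance premium: $79.96
Parking deduction: $77.18
Union dues: $17.98
Total deductions = $43.45 + $86.14 + $13.89 + $184.31 + $51.40 + $4.73 + $10.60 + $79.96 + $77.18 + $17.98 = $569.64
Net pay = $946.58 − $569.64 = $376.94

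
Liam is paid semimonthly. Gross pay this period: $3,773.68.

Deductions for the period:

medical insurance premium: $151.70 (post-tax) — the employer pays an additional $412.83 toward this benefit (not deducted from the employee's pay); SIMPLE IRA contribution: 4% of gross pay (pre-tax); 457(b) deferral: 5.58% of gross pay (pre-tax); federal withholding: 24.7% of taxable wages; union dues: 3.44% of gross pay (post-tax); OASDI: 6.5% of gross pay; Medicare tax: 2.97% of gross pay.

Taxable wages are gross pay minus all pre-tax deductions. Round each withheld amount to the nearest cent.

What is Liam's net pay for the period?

457(b) deferral: $3,773.68 × 0.0558 = $210.57
SIMPLE IRA contribution: $3,773.68 × 0.04 = $150.95
Pre-tax total = $210.57 + $150.95 = $361.52
Taxable wages = $3,773.68 − $361.52 = $3,412.16
Federal withholding: $3,412.16 × 0.247 = $842.80
Medicare tax: $3,773.68 × 0.0297 = $112.08
OASDI: $3,773.68 × 0.065 = $245.29
Union dues: $3,773.68 × 0.0344 = $129.81
Medical insurance premium: $151.70
(Employer's $412.83 toward medical insurance premium is not withheld from the employee.)
Total deductions = $210.57 + $150.95 + $842.80 + $112.08 + $245.29 + $129.81 + $151.70 = $1,843.20
Net pay = $3,773.68 − $1,843.20 = $1,930.48

$1,930.48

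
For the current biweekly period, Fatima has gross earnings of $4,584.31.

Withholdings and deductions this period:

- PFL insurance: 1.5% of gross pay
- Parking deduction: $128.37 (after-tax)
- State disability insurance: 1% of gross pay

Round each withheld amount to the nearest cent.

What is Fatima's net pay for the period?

$4,341.34

State disability insurance: $4,584.31 × 0.01 = $45.84
PFL insurance: $4,584.31 × 0.015 = $68.76
Parking deduction: $128.37
Total deductions = $45.84 + $68.76 + $128.37 = $242.97
Net pay = $4,584.31 − $242.97 = $4,341.34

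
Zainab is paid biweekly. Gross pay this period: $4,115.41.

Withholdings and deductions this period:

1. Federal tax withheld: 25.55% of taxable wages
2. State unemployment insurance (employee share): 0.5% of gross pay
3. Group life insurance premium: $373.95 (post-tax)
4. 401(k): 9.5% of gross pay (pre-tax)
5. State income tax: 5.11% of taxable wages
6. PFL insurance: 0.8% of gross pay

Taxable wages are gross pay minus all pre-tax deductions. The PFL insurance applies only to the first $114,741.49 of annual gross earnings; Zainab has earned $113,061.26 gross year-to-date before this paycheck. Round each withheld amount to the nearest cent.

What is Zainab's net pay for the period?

$2,174.56

401(k): $4,115.41 × 0.095 = $390.96
Taxable wages = $4,115.41 − $390.96 = $3,724.45
Federal tax withheld: $3,724.45 × 0.2555 = $951.60
State income tax: $3,724.45 × 0.0511 = $190.32
State unemployment insurance (employee share): $4,115.41 × 0.005 = $20.58
PFL insurance: only $114,741.49 − $113,061.26 = $1,680.23 of this check is subject → $1,680.23 × 0.008 = $13.44
Group life insurance premium: $373.95
Total deductions = $390.96 + $951.60 + $190.32 + $20.58 + $13.44 + $373.95 = $1,940.85
Net pay = $4,115.41 − $1,940.85 = $2,174.56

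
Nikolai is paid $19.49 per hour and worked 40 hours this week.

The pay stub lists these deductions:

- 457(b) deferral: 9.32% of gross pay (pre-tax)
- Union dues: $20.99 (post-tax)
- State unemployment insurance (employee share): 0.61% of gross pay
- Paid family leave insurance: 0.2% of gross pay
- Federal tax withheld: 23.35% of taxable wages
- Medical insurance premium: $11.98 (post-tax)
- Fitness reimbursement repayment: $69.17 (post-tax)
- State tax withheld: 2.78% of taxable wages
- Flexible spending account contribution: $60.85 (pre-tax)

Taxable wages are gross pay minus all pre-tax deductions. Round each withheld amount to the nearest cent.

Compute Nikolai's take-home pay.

Gross pay: 40 × $19.49 = $779.60
Flexible spending account contribution: $60.85
457(b) deferral: $779.60 × 0.0932 = $72.66
Pre-tax total = $60.85 + $72.66 = $133.51
Taxable wages = $779.60 − $133.51 = $646.09
State tax withheld: $646.09 × 0.0278 = $17.96
Federal tax withheld: $646.09 × 0.2335 = $150.86
State unemployment insurance (employee share): $779.60 × 0.0061 = $4.76
Paid family leave insurance: $779.60 × 0.002 = $1.56
Fitness reimbursement repayment: $69.17
Union dues: $20.99
Medical insurance premium: $11.98
Total deductions = $60.85 + $72.66 + $17.96 + $150.86 + $4.76 + $1.56 + $69.17 + $20.99 + $11.98 = $410.79
Net pay = $779.60 − $410.79 = $368.81

$368.81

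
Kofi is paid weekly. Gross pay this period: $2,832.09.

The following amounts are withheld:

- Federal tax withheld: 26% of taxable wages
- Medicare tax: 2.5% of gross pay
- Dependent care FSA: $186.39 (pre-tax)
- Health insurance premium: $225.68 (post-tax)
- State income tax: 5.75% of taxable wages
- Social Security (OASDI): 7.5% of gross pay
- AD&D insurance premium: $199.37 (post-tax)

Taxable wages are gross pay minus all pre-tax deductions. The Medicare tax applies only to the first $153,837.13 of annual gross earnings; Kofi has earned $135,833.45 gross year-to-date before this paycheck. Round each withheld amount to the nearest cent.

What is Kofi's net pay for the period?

Dependent care FSA: $186.39
Taxable wages = $2,832.09 − $186.39 = $2,645.70
Federal tax withheld: $2,645.70 × 0.26 = $687.88
State income tax: $2,645.70 × 0.0575 = $152.13
Social Security (OASDI): $2,832.09 × 0.075 = $212.41
Medicare tax: cap not yet reached, full $2,832.09 is subject → $2,832.09 × 0.025 = $70.80
AD&D insurance premium: $199.37
Health insurance premium: $225.68
Total deductions = $186.39 + $687.88 + $152.13 + $212.41 + $70.80 + $199.37 + $225.68 = $1,734.66
Net pay = $2,832.09 − $1,734.66 = $1,097.43

$1,097.43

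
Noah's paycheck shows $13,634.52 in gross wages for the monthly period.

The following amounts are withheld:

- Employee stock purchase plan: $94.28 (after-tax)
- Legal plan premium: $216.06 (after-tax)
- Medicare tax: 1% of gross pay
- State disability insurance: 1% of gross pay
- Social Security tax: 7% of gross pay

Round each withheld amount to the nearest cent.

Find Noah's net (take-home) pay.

Social Security tax: $13,634.52 × 0.07 = $954.42
State disability insurance: $13,634.52 × 0.01 = $136.35
Medicare tax: $13,634.52 × 0.01 = $136.35
Legal plan premium: $216.06
Employee stock purchase plan: $94.28
Total deductions = $954.42 + $136.35 + $136.35 + $216.06 + $94.28 = $1,537.46
Net pay = $13,634.52 − $1,537.46 = $12,097.06

$12,097.06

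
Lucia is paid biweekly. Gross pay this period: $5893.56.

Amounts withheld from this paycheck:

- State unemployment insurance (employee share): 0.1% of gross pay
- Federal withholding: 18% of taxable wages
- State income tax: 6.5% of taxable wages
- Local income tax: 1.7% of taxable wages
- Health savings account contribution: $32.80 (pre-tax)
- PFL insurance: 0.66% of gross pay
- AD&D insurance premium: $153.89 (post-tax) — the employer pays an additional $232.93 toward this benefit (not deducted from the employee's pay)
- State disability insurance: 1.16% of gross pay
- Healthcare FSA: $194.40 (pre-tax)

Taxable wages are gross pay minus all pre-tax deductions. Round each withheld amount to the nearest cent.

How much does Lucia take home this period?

$3914.73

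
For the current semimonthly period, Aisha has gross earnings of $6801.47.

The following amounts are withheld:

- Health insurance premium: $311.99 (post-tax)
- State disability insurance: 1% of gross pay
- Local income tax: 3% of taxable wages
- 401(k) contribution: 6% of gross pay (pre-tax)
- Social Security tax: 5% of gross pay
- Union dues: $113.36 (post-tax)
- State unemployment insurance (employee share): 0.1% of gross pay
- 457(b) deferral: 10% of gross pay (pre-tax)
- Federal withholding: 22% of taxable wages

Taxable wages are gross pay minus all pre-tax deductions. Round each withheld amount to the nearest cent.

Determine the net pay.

$3444.69

401(k) contribution: $6801.47 × 0.06 = $408.09
457(b) deferral: $6801.47 × 0.1 = $680.15
Pre-tax total = $408.09 + $680.15 = $1088.24
Taxable wages = $6801.47 − $1088.24 = $5713.23
Federal withholding: $5713.23 × 0.22 = $1256.91
Local income tax: $5713.23 × 0.03 = $171.40
Social Security tax: $6801.47 × 0.05 = $340.07
State disability insurance: $6801.47 × 0.01 = $68.01
State unemployment insurance (employee share): $6801.47 × 0.001 = $6.80
Union dues: $113.36
Health insurance premium: $311.99
Total deductions = $408.09 + $680.15 + $1256.91 + $171.40 + $340.07 + $68.01 + $6.80 + $113.36 + $311.99 = $3356.78
Net pay = $6801.47 − $3356.78 = $3444.69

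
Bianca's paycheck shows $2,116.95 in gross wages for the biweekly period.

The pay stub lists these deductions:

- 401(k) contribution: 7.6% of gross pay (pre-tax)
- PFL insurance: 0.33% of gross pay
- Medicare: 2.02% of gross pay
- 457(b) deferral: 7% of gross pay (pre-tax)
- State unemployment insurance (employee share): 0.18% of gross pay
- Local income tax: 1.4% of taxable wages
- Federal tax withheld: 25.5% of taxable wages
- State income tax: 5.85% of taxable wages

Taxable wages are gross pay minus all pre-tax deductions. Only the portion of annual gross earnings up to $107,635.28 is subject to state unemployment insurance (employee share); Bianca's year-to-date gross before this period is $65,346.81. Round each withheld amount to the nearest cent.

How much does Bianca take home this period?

457(b) deferral: $2,116.95 × 0.07 = $148.19
401(k) contribution: $2,116.95 × 0.076 = $160.89
Pre-tax total = $148.19 + $160.89 = $309.08
Taxable wages = $2,116.95 − $309.08 = $1,807.87
Federal tax withheld: $1,807.87 × 0.255 = $461.01
Local income tax: $1,807.87 × 0.014 = $25.31
State income tax: $1,807.87 × 0.0585 = $105.76
PFL insurance: $2,116.95 × 0.0033 = $6.99
Medicare: $2,116.95 × 0.0202 = $42.76
State unemployment insurance (employee share): cap not yet reached, full $2,116.95 is subject → $2,116.95 × 0.0018 = $3.81
Total deductions = $148.19 + $160.89 + $461.01 + $25.31 + $105.76 + $6.99 + $42.76 + $3.81 = $954.72
Net pay = $2,116.95 − $954.72 = $1,162.23

$1,162.23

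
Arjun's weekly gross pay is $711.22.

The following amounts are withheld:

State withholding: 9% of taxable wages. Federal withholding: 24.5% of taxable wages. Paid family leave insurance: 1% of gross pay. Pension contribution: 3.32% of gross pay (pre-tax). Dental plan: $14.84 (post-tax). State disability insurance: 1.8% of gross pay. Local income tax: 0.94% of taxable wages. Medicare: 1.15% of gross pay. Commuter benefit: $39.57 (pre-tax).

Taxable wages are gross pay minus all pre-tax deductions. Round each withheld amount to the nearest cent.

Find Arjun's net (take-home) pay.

$381.93

Pension contribution: $711.22 × 0.0332 = $23.61
Commuter benefit: $39.57
Pre-tax total = $23.61 + $39.57 = $63.18
Taxable wages = $711.22 − $63.18 = $648.04
Local income tax: $648.04 × 0.0094 = $6.09
Federal withholding: $648.04 × 0.245 = $158.77
State withholding: $648.04 × 0.09 = $58.32
State disability insurance: $711.22 × 0.018 = $12.80
Medicare: $711.22 × 0.0115 = $8.18
Paid family leave insurance: $711.22 × 0.01 = $7.11
Dental plan: $14.84
Total deductions = $23.61 + $39.57 + $6.09 + $158.77 + $58.32 + $12.80 + $8.18 + $7.11 + $14.84 = $329.29
Net pay = $711.22 − $329.29 = $381.93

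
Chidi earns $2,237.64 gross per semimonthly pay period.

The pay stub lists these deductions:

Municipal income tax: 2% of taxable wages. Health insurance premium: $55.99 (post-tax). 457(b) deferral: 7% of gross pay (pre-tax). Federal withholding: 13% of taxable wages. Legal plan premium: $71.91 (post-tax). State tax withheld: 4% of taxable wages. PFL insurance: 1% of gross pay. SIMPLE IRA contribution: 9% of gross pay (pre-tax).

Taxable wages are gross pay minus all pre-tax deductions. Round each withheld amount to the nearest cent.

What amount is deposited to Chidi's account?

$1,372.22

457(b) deferral: $2,237.64 × 0.07 = $156.63
SIMPLE IRA contribution: $2,237.64 × 0.09 = $201.39
Pre-tax total = $156.63 + $201.39 = $358.02
Taxable wages = $2,237.64 − $358.02 = $1,879.62
Municipal income tax: $1,879.62 × 0.02 = $37.59
Federal withholding: $1,879.62 × 0.13 = $244.35
State tax withheld: $1,879.62 × 0.04 = $75.18
PFL insurance: $2,237.64 × 0.01 = $22.38
Legal plan premium: $71.91
Health insurance premium: $55.99
Total deductions = $156.63 + $201.39 + $37.59 + $244.35 + $75.18 + $22.38 + $71.91 + $55.99 = $865.42
Net pay = $2,237.64 − $865.42 = $1,372.22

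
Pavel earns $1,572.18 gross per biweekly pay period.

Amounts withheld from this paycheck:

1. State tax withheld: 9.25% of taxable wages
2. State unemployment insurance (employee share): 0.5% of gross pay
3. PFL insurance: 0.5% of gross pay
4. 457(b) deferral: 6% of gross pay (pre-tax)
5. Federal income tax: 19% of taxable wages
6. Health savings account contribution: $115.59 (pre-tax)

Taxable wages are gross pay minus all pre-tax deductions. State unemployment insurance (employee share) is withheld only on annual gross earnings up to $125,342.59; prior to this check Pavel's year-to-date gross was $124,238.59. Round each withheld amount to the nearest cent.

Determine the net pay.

$964.04

457(b) deferral: $1,572.18 × 0.06 = $94.33
Health savings account contribution: $115.59
Pre-tax total = $94.33 + $115.59 = $209.92
Taxable wages = $1,572.18 − $209.92 = $1,362.26
Federal income tax: $1,362.26 × 0.19 = $258.83
State tax withheld: $1,362.26 × 0.0925 = $126.01
PFL insurance: $1,572.18 × 0.005 = $7.86
State unemployment insurance (employee share): only $125,342.59 − $124,238.59 = $1,104.00 of this check is subject → $1,104.00 × 0.005 = $5.52
Total deductions = $94.33 + $115.59 + $258.83 + $126.01 + $7.86 + $5.52 = $608.14
Net pay = $1,572.18 − $608.14 = $964.04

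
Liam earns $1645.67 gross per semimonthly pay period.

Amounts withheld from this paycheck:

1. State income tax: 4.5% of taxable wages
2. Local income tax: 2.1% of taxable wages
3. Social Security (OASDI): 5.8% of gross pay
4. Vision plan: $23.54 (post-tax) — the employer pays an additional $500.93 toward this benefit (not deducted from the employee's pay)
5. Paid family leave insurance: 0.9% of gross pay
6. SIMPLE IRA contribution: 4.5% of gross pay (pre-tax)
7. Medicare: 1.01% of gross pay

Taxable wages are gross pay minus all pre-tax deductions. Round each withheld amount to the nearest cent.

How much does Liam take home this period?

SIMPLE IRA contribution: $1645.67 × 0.045 = $74.06
Taxable wages = $1645.67 − $74.06 = $1571.61
State income tax: $1571.61 × 0.045 = $70.72
Local income tax: $1571.61 × 0.021 = $33.00
Medicare: $1645.67 × 0.0101 = $16.62
Social Security (OASDI): $1645.67 × 0.058 = $95.45
Paid family leave insurance: $1645.67 × 0.009 = $14.81
Vision plan: $23.54
(Employer's $500.93 toward vision plan is not withheld from the employee.)
Total deductions = $74.06 + $70.72 + $33.00 + $16.62 + $95.45 + $14.81 + $23.54 = $328.20
Net pay = $1645.67 − $328.20 = $1317.47

$1317.47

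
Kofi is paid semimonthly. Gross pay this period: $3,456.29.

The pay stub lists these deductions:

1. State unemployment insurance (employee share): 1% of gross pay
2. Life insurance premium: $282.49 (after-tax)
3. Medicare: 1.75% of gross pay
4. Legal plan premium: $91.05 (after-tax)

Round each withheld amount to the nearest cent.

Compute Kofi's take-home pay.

$2,987.70

Medicare: $3,456.29 × 0.0175 = $60.49
State unemployment insurance (employee share): $3,456.29 × 0.01 = $34.56
Legal plan premium: $91.05
Life insurance premium: $282.49
Total deductions = $60.49 + $34.56 + $91.05 + $282.49 = $468.59
Net pay = $3,456.29 − $468.59 = $2,987.70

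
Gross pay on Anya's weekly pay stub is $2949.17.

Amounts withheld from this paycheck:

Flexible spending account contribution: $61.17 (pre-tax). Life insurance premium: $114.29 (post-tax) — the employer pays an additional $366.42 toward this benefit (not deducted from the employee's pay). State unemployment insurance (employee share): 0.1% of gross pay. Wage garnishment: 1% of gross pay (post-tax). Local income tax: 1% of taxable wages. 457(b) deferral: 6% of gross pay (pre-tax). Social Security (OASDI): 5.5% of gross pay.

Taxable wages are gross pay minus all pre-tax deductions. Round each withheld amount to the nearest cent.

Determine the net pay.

$2375.01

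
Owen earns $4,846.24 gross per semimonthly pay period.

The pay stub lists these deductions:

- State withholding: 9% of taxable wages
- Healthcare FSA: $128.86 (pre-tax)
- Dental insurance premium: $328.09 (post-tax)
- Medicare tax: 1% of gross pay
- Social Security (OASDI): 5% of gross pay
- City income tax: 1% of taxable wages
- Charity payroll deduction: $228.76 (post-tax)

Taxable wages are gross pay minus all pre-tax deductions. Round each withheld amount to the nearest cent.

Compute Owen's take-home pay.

$3,398.03

Healthcare FSA: $128.86
Taxable wages = $4,846.24 − $128.86 = $4,717.38
State withholding: $4,717.38 × 0.09 = $424.56
City income tax: $4,717.38 × 0.01 = $47.17
Social Security (OASDI): $4,846.24 × 0.05 = $242.31
Medicare tax: $4,846.24 × 0.01 = $48.46
Charity payroll deduction: $228.76
Dental insurance premium: $328.09
Total deductions = $128.86 + $424.56 + $47.17 + $242.31 + $48.46 + $228.76 + $328.09 = $1,448.21
Net pay = $4,846.24 − $1,448.21 = $3,398.03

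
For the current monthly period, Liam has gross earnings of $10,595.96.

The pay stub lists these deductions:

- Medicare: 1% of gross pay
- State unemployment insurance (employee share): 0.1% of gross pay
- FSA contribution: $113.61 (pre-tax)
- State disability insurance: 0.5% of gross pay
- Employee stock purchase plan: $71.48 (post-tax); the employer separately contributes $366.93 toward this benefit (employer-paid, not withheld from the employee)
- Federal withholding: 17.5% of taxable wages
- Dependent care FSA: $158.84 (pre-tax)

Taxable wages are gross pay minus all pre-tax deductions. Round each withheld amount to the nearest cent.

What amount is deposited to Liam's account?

$8,275.88

FSA contribution: $113.61
Dependent care FSA: $158.84
Pre-tax total = $113.61 + $158.84 = $272.45
Taxable wages = $10,595.96 − $272.45 = $10,323.51
Federal withholding: $10,323.51 × 0.175 = $1,806.61
Medicare: $10,595.96 × 0.01 = $105.96
State disability insurance: $10,595.96 × 0.005 = $52.98
State unemployment insurance (employee share): $10,595.96 × 0.001 = $10.60
Employee stock purchase plan: $71.48
(Employer's $366.93 toward employee stock purchase plan is not withheld from the employee.)
Total deductions = $113.61 + $158.84 + $1,806.61 + $105.96 + $52.98 + $10.60 + $71.48 = $2,320.08
Net pay = $10,595.96 − $2,320.08 = $8,275.88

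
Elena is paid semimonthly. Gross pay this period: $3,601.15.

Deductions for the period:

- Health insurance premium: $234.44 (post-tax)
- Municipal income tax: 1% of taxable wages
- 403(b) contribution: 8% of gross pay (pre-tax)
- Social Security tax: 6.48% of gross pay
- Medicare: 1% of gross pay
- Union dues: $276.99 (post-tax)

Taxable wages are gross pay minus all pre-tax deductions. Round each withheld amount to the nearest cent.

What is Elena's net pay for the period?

403(b) contribution: $3,601.15 × 0.08 = $288.09
Taxable wages = $3,601.15 − $288.09 = $3,313.06
Municipal income tax: $3,313.06 × 0.01 = $33.13
Social Security tax: $3,601.15 × 0.0648 = $233.35
Medicare: $3,601.15 × 0.01 = $36.01
Union dues: $276.99
Health insurance premium: $234.44
Total deductions = $288.09 + $33.13 + $233.35 + $36.01 + $276.99 + $234.44 = $1,102.01
Net pay = $3,601.15 − $1,102.01 = $2,499.14

$2,499.14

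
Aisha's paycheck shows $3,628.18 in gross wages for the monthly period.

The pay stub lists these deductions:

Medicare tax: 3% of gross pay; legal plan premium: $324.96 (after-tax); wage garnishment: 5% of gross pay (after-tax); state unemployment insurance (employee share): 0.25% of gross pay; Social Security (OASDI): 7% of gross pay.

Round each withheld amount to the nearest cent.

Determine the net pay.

State unemployment insurance (employee share): $3,628.18 × 0.0025 = $9.07
Social Security (OASDI): $3,628.18 × 0.07 = $253.97
Medicare tax: $3,628.18 × 0.03 = $108.85
Wage garnishment: $3,628.18 × 0.05 = $181.41
Legal plan premium: $324.96
Total deductions = $9.07 + $253.97 + $108.85 + $181.41 + $324.96 = $878.26
Net pay = $3,628.18 − $878.26 = $2,749.92

$2,749.92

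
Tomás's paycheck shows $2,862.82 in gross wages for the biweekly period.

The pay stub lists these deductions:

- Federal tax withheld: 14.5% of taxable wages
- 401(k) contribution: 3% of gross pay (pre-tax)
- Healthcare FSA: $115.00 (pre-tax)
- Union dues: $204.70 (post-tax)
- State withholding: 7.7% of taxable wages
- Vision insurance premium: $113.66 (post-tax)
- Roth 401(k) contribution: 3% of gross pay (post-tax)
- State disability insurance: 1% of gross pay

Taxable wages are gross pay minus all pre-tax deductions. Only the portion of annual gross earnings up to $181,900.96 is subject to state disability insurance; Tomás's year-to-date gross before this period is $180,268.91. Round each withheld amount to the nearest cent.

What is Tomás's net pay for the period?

$1,650.43

Healthcare FSA: $115.00
401(k) contribution: $2,862.82 × 0.03 = $85.88
Pre-tax total = $115.00 + $85.88 = $200.88
Taxable wages = $2,862.82 − $200.88 = $2,661.94
Federal tax withheld: $2,661.94 × 0.145 = $385.98
State withholding: $2,661.94 × 0.077 = $204.97
State disability insurance: only $181,900.96 − $180,268.91 = $1,632.05 of this check is subject → $1,632.05 × 0.01 = $16.32
Roth 401(k) contribution: $2,862.82 × 0.03 = $85.88
Vision insurance premium: $113.66
Union dues: $204.70
Total deductions = $115.00 + $85.88 + $385.98 + $204.97 + $16.32 + $85.88 + $113.66 + $204.70 = $1,212.39
Net pay = $2,862.82 − $1,212.39 = $1,650.43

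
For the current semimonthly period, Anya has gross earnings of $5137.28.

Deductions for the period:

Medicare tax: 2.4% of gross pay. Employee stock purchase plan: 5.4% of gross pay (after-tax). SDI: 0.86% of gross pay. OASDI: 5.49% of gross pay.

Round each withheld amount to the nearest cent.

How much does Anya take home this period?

$4410.36

SDI: $5137.28 × 0.0086 = $44.18
Medicare tax: $5137.28 × 0.024 = $123.29
OASDI: $5137.28 × 0.0549 = $282.04
Employee stock purchase plan: $5137.28 × 0.054 = $277.41
Total deductions = $44.18 + $123.29 + $282.04 + $277.41 = $726.92
Net pay = $5137.28 − $726.92 = $4410.36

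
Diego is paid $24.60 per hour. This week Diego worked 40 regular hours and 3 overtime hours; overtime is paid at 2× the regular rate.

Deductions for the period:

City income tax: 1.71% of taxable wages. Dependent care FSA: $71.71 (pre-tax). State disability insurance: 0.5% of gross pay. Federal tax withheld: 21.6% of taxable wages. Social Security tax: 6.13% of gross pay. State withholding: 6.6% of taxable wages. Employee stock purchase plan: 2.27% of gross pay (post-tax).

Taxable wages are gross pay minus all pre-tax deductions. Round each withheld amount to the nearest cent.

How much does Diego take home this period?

$642.16

Regular pay: 40 × $24.60 = $984.00
Overtime pay: 3 × $24.60 × 2 = $147.60
Gross pay = $984.00 + $147.60 = $1131.60
Dependent care FSA: $71.71
Taxable wages = $1131.60 − $71.71 = $1059.89
Federal tax withheld: $1059.89 × 0.216 = $228.94
State withholding: $1059.89 × 0.066 = $69.95
City income tax: $1059.89 × 0.0171 = $18.12
State disability insurance: $1131.60 × 0.005 = $5.66
Social Security tax: $1131.60 × 0.0613 = $69.37
Employee stock purchase plan: $1131.60 × 0.0227 = $25.69
Total deductions = $71.71 + $228.94 + $69.95 + $18.12 + $5.66 + $69.37 + $25.69 = $489.44
Net pay = $1131.60 − $489.44 = $642.16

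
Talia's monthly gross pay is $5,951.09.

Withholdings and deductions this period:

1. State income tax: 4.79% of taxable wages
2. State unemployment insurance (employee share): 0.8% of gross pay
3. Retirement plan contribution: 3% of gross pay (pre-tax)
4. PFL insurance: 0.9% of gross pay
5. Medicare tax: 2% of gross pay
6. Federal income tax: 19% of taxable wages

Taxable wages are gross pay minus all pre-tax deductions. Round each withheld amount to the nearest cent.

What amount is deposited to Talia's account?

Retirement plan contribution: $5,951.09 × 0.03 = $178.53
Taxable wages = $5,951.09 − $178.53 = $5,772.56
Federal income tax: $5,772.56 × 0.19 = $1,096.79
State income tax: $5,772.56 × 0.0479 = $276.51
Medicare tax: $5,951.09 × 0.02 = $119.02
State unemployment insurance (employee share): $5,951.09 × 0.008 = $47.61
PFL insurance: $5,951.09 × 0.009 = $53.56
Total deductions = $178.53 + $1,096.79 + $276.51 + $119.02 + $47.61 + $53.56 = $1,772.02
Net pay = $5,951.09 − $1,772.02 = $4,179.07

$4,179.07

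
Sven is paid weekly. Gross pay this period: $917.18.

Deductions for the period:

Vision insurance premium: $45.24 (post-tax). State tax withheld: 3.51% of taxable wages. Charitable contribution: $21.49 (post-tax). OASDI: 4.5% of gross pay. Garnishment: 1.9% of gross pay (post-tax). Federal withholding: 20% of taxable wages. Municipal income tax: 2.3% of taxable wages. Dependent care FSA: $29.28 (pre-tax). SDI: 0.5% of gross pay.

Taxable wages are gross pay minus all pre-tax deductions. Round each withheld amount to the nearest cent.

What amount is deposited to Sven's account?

Dependent care FSA: $29.28
Taxable wages = $917.18 − $29.28 = $887.90
Federal withholding: $887.90 × 0.2 = $177.58
State tax withheld: $887.90 × 0.0351 = $31.17
Municipal income tax: $887.90 × 0.023 = $20.42
SDI: $917.18 × 0.005 = $4.59
OASDI: $917.18 × 0.045 = $41.27
Charitable contribution: $21.49
Vision insurance premium: $45.24
Garnishment: $917.18 × 0.019 = $17.43
Total deductions = $29.28 + $177.58 + $31.17 + $20.42 + $4.59 + $41.27 + $21.49 + $45.24 + $17.43 = $388.47
Net pay = $917.18 − $388.47 = $528.71

$528.71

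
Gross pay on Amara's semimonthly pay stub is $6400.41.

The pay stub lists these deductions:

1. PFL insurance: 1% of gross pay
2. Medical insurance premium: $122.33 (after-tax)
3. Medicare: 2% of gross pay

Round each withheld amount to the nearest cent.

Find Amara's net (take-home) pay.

PFL insurance: $6400.41 × 0.01 = $64.00
Medicare: $6400.41 × 0.02 = $128.01
Medical insurance premium: $122.33
Total deductions = $64.00 + $128.01 + $122.33 = $314.34
Net pay = $6400.41 − $314.34 = $6086.07

$6086.07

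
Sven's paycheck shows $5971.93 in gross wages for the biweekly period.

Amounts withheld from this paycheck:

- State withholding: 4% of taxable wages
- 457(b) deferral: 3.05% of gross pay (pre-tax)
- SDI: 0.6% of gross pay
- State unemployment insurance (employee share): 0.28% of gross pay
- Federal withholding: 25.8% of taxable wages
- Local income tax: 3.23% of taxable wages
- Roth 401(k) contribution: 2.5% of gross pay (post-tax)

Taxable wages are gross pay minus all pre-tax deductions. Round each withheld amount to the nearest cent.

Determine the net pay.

$3675.57

457(b) deferral: $5971.93 × 0.0305 = $182.14
Taxable wages = $5971.93 − $182.14 = $5789.79
Local income tax: $5789.79 × 0.0323 = $187.01
Federal withholding: $5789.79 × 0.258 = $1493.77
State withholding: $5789.79 × 0.04 = $231.59
SDI: $5971.93 × 0.006 = $35.83
State unemployment insurance (employee share): $5971.93 × 0.0028 = $16.72
Roth 401(k) contribution: $5971.93 × 0.025 = $149.30
Total deductions = $182.14 + $187.01 + $1493.77 + $231.59 + $35.83 + $16.72 + $149.30 = $2296.36
Net pay = $5971.93 − $2296.36 = $3675.57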